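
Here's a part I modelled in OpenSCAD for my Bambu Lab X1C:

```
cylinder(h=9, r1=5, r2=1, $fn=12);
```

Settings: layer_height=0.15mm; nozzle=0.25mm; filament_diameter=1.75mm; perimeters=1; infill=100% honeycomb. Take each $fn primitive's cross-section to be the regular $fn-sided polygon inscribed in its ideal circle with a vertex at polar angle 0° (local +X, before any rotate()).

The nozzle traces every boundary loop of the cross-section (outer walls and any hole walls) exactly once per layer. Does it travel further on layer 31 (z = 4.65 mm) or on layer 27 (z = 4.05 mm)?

layer 27 (z = 4.05 mm)

Layer 31 (z = 4.65): the cone: at t=0.517 of its height the radius interpolates to r₁+(r₂−r₁)t = 2.933, giving a regular 12-gon of that circumradius (perimeter = 2·12·2.933·sin(180°/12) = 18.22 mm). So its perimeter = 18.22 mm. Layer 27 (z = 4.05): the cone contributes a regular 12-gon of circumradius 3.200 (interpolated between r1=5 and r2=1 at t=0.450) (perimeter = 2·12·3.200·sin(180°/12) = 19.88 mm). So its perimeter = 19.88 mm. Layer 27 is larger (19.88 vs 18.22 mm).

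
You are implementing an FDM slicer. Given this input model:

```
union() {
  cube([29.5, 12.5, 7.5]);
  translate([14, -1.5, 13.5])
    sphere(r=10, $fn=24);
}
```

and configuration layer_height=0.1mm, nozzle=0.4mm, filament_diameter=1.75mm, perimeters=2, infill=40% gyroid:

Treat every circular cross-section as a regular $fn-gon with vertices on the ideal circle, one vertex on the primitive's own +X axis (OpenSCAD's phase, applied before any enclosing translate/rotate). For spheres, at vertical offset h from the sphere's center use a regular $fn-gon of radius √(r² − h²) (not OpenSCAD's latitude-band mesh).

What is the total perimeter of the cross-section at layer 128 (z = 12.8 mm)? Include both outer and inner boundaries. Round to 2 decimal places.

62.50 mm

At z = 12.8 mm: the cube is absent (z outside [0, 7.5]); the sphere at (14, -1.5): section is a regular 24-gon, circumradius = √(r²−h²) = √(10²−0.7²) = 9.975 (perimeter = 2·24·9.975·sin(180°/24) = 62.50 mm); Combining (union): only the r=10 sphere at (14, -1.5) is present, so the union is just that shape — boundary = 62.50 mm. Overall, the cross-section is a single solid region. Total boundary length (outer) = 62.50 mm.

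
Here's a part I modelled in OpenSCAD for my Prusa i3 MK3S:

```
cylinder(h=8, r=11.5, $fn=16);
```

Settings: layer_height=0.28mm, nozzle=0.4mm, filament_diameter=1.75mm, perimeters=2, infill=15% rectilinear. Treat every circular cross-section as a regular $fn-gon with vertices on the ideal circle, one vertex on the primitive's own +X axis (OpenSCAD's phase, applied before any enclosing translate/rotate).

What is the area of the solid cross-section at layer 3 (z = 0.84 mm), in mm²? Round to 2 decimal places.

At z = 0.84 mm: the r=11.5 cylinder contributes a regular 16-gon of circumradius 11.5 (area = (16/2)·11.500²·sin(360°/16) = 404.88 mm²). Overall, the cross-section is a single solid region. Net area = 404.88 mm².

404.88 mm²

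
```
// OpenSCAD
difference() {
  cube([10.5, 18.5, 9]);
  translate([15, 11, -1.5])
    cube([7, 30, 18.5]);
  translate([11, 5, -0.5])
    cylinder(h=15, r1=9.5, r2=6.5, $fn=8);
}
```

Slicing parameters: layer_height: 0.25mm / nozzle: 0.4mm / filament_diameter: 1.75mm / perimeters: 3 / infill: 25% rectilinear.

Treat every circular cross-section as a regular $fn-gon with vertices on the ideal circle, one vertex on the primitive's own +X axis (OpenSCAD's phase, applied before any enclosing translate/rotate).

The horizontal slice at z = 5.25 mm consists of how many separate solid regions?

At z = 5.25 mm: the cube is present — its section is the full 10.5×18.5 rectangle; the cube at (15, 11) is present — its section is the full 7×30 rectangle; the cone at (11, 5) (r1=9.5→r2=6.5) has section circumradius 8.350 here — a regular 8-gon; Subtracting the remaining from the first: starting from the 10.5×18.5 cube, the 7×30 cube at (15, 11) misses the remaining region (no effect); the cone at (11, 5) partially overlaps it — only the 79.25 mm² overlap (of its 197.21 mm²) is removed, clipping the outline — 1 connected region. The result has 1 disconnected region.

1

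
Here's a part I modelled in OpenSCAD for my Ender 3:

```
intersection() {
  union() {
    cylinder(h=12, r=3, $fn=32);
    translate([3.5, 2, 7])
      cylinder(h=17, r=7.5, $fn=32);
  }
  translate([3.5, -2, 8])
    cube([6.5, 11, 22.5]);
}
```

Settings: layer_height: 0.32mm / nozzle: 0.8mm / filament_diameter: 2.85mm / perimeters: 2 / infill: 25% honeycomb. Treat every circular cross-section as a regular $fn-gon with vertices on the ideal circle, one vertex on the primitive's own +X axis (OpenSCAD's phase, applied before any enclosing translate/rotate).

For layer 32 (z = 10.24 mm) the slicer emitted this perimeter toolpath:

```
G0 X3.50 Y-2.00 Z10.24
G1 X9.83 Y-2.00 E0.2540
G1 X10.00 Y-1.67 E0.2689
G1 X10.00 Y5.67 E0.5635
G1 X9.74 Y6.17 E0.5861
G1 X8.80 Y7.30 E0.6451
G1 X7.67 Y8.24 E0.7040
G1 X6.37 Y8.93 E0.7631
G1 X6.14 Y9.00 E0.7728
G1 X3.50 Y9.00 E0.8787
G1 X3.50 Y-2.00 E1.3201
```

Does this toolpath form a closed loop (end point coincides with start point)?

yes

Start point (G0): (3.50, -2.00). End point (last G1): the path returns to the start — closed.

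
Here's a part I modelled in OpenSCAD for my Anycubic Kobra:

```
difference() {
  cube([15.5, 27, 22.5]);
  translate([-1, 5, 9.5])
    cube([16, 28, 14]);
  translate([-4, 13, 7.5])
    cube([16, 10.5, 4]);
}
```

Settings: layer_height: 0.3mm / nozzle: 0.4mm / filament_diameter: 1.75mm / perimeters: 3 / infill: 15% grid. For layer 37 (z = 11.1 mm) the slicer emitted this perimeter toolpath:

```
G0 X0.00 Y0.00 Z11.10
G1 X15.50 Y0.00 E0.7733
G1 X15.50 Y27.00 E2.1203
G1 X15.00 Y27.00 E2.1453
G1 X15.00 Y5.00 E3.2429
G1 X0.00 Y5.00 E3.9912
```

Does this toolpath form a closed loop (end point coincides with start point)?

Start point (G0): (0.00, 0.00). End point (last G1): the path does not return to the start — open.

no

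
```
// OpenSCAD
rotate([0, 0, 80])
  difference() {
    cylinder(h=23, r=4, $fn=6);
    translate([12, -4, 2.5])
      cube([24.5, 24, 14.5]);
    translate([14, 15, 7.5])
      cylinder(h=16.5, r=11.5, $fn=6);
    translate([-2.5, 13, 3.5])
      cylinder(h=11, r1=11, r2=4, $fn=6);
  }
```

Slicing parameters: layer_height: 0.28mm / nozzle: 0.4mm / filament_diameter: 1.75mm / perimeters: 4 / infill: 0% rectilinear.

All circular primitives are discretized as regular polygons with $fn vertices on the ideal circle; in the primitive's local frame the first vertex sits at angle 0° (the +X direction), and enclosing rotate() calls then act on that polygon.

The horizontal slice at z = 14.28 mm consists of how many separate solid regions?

At z = 14.28 mm: the cylinder: section is a regular 6-gon, circumradius r=4; the 24.5×24 cube at (12, -4) contributes its full rectangle; the r=11.5 cylinder at (14, 15) contributes a regular 6-gon of circumradius 11.5; the cone at (-2.5, 13) (r1=11→r2=4) has section circumradius 4.140 here — a regular 6-gon; Taking the first minus the rest: starting from the r=4 cylinder, the 24.5×24 cube at (12, -4) misses the remaining region (no effect); the r=11.5 cylinder at (14, 15) misses the remaining region (no effect); the cone at (-2.5, 13) misses the remaining region (no effect) — 1 connected region; (whole slice rotated 80° about Z — lengths, areas and connectivity unchanged). The result has 1 disconnected region.

1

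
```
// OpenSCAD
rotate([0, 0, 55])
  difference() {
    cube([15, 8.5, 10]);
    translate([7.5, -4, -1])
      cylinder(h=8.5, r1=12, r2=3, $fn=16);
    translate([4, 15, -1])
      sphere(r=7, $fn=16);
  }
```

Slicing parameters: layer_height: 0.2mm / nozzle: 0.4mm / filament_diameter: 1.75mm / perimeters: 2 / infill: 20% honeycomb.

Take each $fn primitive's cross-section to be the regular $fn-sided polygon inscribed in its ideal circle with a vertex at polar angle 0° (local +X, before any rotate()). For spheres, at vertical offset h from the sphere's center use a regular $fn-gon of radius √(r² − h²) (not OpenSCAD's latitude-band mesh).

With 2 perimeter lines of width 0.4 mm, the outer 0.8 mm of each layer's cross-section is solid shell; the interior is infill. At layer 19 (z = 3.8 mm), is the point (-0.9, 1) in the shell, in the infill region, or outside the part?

At z = 3.8 mm: the cube is present — its section is the full 15×8.5 rectangle; the cone at (7.5, -4) (r1=12→r2=3) has section circumradius 6.918 here — a regular 16-gon; the r=7 sphere at (4, 15) slices to a regular 16-gon of circumradius 5.095 (√(r²−h²) with h=4.8 from center); After the difference (first − rest): starting from the 15×8.5 cube, the cone at (7.5, -4) partially overlaps it — only the 21.95 mm² overlap (of its 146.50 mm²) is removed, clipping the outline; the r=7 sphere at (4, 15) misses the remaining region (no effect) — 1 connected region; (rotated 55° about Z; rotation is an isometry so areas/perimeters/island counts are preserved). Overall, the cross-section is a single solid region. Undo the 55° rotation: the query point maps to (0.303, 1.311) in the un-rotated model frame. The nearest boundary edge runs (0.00, 0.00)→(0.00, 8.50); distance from the point to it = 0.30 mm. The point is inside the cross-section, 0.30 mm from the nearest boundary — within the 0.8 mm shell band (2 × 0.4).

shell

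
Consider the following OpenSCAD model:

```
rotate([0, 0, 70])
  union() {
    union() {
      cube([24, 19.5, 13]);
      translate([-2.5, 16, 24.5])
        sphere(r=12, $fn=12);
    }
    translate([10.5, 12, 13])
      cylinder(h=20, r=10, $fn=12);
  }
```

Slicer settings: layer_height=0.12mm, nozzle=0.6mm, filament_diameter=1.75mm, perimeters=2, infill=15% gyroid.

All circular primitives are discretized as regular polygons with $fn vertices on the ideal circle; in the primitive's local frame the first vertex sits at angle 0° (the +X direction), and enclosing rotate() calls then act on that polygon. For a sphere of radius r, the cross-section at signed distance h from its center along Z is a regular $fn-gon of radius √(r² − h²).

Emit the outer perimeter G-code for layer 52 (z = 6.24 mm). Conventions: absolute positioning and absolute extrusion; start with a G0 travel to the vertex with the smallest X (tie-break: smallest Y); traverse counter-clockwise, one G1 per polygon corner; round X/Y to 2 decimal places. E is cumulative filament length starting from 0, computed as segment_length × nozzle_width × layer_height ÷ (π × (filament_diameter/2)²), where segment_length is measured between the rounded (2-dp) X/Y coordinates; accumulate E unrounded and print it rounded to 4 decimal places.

G0 X-18.32 Y6.67 Z6.24
G1 X0.00 Y0.00 E0.5836
G1 X8.21 Y22.55 E1.3020
G1 X-10.12 Y29.22 E1.8859
G1 X-18.32 Y6.67 E2.6041

At z = 6.24 mm: the cube (footprint 24×19.5) is included at this height; the sphere at (-2.5, 16) is not intersected at this z (|z−center|=18.260 > r=12); Merging all regions: only the 24×19.5 cube is present, so the union is just that shape — 1 connected region; the cylinder at (10.5, 12) is not intersected at this z (z outside [13, 33]); Combining (union): only the result so far is present, so the union is just that shape — 1 connected region; (rotated 70° about Z; rotation is an isometry so areas/perimeters/island counts are preserved). The outline is a single polygon with 4 vertices. Extrusion per mm of travel: 0.6 × 0.12 / (π × 0.875²) = 0.029934. Accumulating E over each segment gives final E = 2.6041.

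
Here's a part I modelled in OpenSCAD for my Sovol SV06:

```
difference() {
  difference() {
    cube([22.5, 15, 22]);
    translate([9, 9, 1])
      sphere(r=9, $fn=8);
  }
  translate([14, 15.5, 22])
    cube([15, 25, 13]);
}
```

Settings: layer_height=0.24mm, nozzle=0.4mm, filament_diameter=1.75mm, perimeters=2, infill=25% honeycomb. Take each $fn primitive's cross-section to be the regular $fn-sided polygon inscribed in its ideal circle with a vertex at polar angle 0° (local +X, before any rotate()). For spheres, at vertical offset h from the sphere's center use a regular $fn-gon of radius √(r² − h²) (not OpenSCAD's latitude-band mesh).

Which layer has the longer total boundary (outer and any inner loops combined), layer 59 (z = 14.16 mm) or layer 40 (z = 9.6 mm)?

layer 40 (z = 9.6 mm)

Layer 59 (z = 14.16): the cube (footprint 22.5×15) is included at this height (perimeter 75.00 mm); the sphere at (9, 9) is not intersected at this z (|z−center|=13.160 > r=9); Subtracting the remaining from the first: none of the subtracted shapes is present at this height, so the 22.5×15 cube is unchanged — boundary = 75.00 mm; the cube at (14, 15.5) does not reach this height (z outside [22, 35]); Taking the first minus the rest: none of the subtracted shapes is present at this height, so that combined region is unchanged — boundary = 75.00 mm. So its perimeter = 75.00 mm. Layer 40 (z = 9.6): the 22.5×15 cube contributes its full rectangle (perimeter 75.00 mm); the r=9 sphere at (9, 9) contributes a regular 8-gon of circumradius √(9²−8.6²) = 2.653 (perimeter = 2·8·2.653·sin(180°/8) = 16.25 mm); Subtracting the remaining from the first: starting from the 22.5×15 cube, the r=9 sphere at (9, 9) lies wholly inside it (removes its full 19.91 mm² and its 16.25 mm outline becomes a hole wall) — boundary (outer + 1 inner loop) = 91.25 mm; the cube at (14, 15.5) is not intersected at this z (z outside [22, 35]); Subtracting the remaining from the first: none of the subtracted shapes is present at this height, so the result so far is unchanged — boundary (outer + 1 inner loop) = 91.25 mm. So its perimeter = 91.25 mm. Layer 40 is larger (91.25 vs 75.00 mm).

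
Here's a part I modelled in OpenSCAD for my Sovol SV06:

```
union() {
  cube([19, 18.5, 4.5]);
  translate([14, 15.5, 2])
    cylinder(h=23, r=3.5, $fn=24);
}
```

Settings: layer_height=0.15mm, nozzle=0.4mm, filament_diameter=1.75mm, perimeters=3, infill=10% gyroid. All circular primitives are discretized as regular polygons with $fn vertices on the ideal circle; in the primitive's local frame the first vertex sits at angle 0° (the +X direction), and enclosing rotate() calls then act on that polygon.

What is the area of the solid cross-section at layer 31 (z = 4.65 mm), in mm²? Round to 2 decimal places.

At z = 4.65 mm: the cube is not intersected at this z (z outside [0, 4.5]); the r=3.5 cylinder at (14, 15.5) gives a regular 24-gon of circumradius 3.5 (constant along its height) (area = (24/2)·3.500²·sin(360°/24) = 38.05 mm²); Taking the union: only the r=3.5 cylinder at (14, 15.5) is present, so the union is just that shape — area = 38.05 mm². Overall, the cross-section is a single solid region. Net area = 38.05 mm².

38.05 mm²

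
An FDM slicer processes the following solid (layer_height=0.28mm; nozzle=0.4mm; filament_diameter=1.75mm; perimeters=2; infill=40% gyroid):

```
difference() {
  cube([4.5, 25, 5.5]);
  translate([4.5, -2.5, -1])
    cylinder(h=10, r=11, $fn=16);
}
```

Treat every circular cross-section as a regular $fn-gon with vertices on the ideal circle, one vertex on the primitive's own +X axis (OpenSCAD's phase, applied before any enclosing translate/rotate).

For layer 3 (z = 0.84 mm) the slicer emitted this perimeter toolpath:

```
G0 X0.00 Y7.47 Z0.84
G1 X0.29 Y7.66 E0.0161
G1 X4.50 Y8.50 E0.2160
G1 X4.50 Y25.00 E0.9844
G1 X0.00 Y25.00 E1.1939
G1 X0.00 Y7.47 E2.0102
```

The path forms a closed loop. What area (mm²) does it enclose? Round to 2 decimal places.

76.29 mm²

Apply the shoelace formula to the sequence of (X, Y) vertices; enclosed area = 76.29 mm².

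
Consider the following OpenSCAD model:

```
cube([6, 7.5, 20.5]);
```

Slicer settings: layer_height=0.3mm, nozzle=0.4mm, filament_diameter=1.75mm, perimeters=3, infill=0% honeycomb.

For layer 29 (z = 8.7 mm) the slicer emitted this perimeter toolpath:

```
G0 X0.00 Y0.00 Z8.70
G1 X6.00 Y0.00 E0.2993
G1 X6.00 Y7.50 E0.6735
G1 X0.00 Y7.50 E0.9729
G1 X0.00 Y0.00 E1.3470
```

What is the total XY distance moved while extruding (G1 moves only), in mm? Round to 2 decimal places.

Sum the Euclidean lengths of each G1 segment: total = 27.00 mm.

27.00 mm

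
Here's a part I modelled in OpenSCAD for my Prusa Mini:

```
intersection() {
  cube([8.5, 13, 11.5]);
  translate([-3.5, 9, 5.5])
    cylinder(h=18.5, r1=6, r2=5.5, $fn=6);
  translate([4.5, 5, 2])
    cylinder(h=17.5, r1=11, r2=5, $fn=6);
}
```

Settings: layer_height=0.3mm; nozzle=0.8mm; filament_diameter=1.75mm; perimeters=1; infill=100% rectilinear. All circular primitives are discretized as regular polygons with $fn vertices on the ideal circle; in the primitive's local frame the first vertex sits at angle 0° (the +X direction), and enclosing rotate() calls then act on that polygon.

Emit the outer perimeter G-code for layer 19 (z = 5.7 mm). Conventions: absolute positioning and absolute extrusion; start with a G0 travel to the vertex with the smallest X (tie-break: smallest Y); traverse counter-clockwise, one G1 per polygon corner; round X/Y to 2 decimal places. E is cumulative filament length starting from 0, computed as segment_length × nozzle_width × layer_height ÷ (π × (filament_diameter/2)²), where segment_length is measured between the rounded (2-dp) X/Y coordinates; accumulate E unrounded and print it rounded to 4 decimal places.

At z = 5.7 mm: the cube (footprint 8.5×13) is included at this height; the cone at (-3.5, 9) contributes a regular 6-gon of circumradius 5.995 (interpolated between r1=6 and r2=5.5 at t=0.011); the cone at (4.5, 5): at t=0.211 of its height the radius interpolates to r₁+(r₂−r₁)t = 9.731, giving a regular 6-gon of that circumradius; Taking the intersection: the cone at (-3.5, 9) partially overlaps the 8.5×13 cube; clipping to the common part keeps 10.75 mm²; the running intersection lies inside the cone at (4.5, 5), so it is kept whole — 1 connected region. The outline is a single polygon with 4 vertices. Extrusion per mm of travel: 0.8 × 0.3 / (π × 0.875²) = 0.099780. Accumulating E over each segment gives final E = 1.8071.

G0 X0.00 Y4.68 Z5.70
G1 X2.49 Y9.00 E0.4975
G1 X0.19 Y13.00 E0.9579
G1 X0.00 Y13.00 E0.9769
G1 X0.00 Y4.68 E1.8071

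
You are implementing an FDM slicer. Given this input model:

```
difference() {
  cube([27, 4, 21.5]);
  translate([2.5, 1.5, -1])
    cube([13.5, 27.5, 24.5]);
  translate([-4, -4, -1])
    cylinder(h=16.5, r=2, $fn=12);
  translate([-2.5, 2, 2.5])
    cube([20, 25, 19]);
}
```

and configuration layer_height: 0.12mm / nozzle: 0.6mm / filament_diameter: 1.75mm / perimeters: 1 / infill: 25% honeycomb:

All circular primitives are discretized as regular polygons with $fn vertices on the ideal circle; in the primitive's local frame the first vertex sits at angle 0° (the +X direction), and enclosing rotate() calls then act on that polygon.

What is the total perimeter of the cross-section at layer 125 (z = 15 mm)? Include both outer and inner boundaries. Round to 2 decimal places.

At z = 15 mm: the 27×4 cube contributes its full rectangle (perimeter 62.00 mm); the cube at (2.5, 1.5) is present — its section is the full 13.5×27.5 rectangle (perimeter 82.00 mm); the cylinder at (-4, -4): section is a regular 12-gon, circumradius r=2 (perimeter = 2·12·2.000·sin(180°/12) = 12.42 mm); the 20×25 cube at (-2.5, 2) contributes its full rectangle (perimeter 90.00 mm); After the difference (first − rest): starting from the 27×4 cube, the 13.5×27.5 cube at (2.5, 1.5) partially overlaps it — only the 33.75 mm² overlap (of its 371.25 mm²) is removed, clipping the outline; the r=2 cylinder at (-4, -4) misses the remaining region (no effect); the 20×25 cube at (-2.5, 2) partially overlaps it — only the 8.00 mm² overlap (of its 500.00 mm²) is removed, clipping the outline — boundary = 63.00 mm. Overall, the cross-section is a single solid region. Total boundary length (outer) = 63.00 mm.

63.00 mm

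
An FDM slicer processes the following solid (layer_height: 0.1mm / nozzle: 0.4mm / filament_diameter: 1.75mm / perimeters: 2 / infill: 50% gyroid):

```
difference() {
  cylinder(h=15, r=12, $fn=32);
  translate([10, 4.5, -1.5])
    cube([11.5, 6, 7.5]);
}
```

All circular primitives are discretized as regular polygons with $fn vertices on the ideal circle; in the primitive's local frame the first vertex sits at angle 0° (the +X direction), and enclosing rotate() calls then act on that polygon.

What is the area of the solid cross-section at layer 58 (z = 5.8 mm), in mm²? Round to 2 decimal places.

448.28 mm²

At z = 5.8 mm: the cylinder: section is a regular 32-gon, circumradius r=12 (area = (32/2)·12.000²·sin(360°/32) = 449.49 mm²); the 11.5×6 cube at (10, 4.5) contributes its full rectangle (area 69.00 mm²); Taking the first minus the rest: starting from the r=12 cylinder (449.49 mm²), the 11.5×6 cube at (10, 4.5) partially overlaps it — only the 1.21 mm² overlap (of its 69.00 mm²) is removed, clipping the outline — area = 448.28 mm². Overall, the cross-section is a single solid region. Net area = 448.28 mm².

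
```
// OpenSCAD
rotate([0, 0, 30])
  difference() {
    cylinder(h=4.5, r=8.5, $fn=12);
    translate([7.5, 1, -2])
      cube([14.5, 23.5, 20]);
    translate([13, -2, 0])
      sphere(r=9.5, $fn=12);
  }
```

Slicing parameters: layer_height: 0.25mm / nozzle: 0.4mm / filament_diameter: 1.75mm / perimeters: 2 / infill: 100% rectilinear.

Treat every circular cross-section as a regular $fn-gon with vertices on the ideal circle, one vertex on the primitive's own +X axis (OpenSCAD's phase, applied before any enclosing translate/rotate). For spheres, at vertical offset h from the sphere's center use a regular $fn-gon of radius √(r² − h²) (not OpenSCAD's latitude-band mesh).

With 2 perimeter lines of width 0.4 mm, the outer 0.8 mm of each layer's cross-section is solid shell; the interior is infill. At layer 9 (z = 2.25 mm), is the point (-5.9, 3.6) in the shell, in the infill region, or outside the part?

At z = 2.25 mm: the r=8.5 cylinder gives a regular 12-gon of circumradius 8.5 (constant along its height); the cube at (7.5, 1) (footprint 14.5×23.5) is included at this height; the sphere at (13, -2): section is a regular 12-gon, circumradius = √(r²−h²) = √(9.5²−2.25²) = 9.230; Taking the first minus the rest: starting from the r=8.5 cylinder, the 14.5×23.5 cube at (7.5, 1) partially overlaps it — only the 1.00 mm² overlap (of its 340.75 mm²) is removed, clipping the outline; the r=9.5 sphere at (13, -2) partially overlaps it — only the 31.12 mm² overlap (of its 255.56 mm²) is removed, clipping the outline — 1 connected region; (rotated 30° about Z; rotation is an isometry so areas/perimeters/island counts are preserved). Overall, the cross-section is a single solid region. Undo the 30° rotation: the query point maps to (-3.310, 6.068) in the un-rotated model frame. The nearest boundary edge runs (-4.25, 7.36)→(0.00, 8.50); distance from the point to it = 1.49 mm. The point is inside the cross-section and 1.49 mm from the nearest boundary — more than the 0.8 mm shell width (2 × 0.4), so it's in the infill interior.

infill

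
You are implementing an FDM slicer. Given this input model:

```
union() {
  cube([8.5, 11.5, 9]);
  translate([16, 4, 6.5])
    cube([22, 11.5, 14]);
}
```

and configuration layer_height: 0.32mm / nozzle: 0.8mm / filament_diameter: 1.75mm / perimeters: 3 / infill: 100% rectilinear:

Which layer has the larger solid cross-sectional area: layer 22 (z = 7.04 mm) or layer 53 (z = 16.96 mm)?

Layer 22 (z = 7.04): the cube (footprint 8.5×11.5) is included at this height (area 97.75 mm²); the cube at (16, 4) (footprint 22×11.5) is included at this height (area 253.00 mm²); Combining (union): the 2 present regions are separate (no shared area or edge), so areas and boundary lengths simply add and each stays a separate island — area = 350.75 mm². So its area = 350.75 mm². Layer 53 (z = 16.96): the cube is not intersected at this z (z outside [0, 9]); the cube at (16, 4) (footprint 22×11.5) is included at this height (area 253.00 mm²); Taking the union: only the 22×11.5 cube at (16, 4) is present, so the union is just that shape — area = 253.00 mm². So its area = 253.00 mm². Layer 22 is larger (350.75 vs 253.00 mm²).

layer 22 (z = 7.04 mm)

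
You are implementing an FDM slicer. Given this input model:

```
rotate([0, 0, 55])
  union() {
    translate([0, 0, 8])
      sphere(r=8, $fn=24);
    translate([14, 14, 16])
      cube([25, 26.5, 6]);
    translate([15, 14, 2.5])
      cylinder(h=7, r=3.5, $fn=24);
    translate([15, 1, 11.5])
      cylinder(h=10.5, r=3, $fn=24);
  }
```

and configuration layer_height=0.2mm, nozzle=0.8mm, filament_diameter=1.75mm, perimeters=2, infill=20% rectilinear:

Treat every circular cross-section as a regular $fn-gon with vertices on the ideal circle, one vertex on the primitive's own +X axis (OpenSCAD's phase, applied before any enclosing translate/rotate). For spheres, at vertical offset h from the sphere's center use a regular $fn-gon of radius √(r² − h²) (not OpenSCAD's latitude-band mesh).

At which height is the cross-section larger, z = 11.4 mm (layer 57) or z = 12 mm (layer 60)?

Layer 57 (z = 11.4): the r=8 sphere slices to a regular 24-gon of circumradius 7.242 (√(r²−h²) with h=3.4 from center) (area = (24/2)·7.242²·sin(360°/24) = 162.87 mm²); the cube at (14, 14) does not reach this height (z outside [16, 22]); the cylinder at (15, 14) is absent (z outside [2.5, 9.5]); the cylinder at (15, 1) is absent (z outside [11.5, 22]); Merging all regions: only the r=8 sphere is present, so the union is just that shape — area = 162.87 mm²; (whole slice rotated 55° about Z — lengths, areas and connectivity unchanged). So its area = 162.87 mm². Layer 60 (z = 12): the sphere: section is a regular 24-gon, circumradius = √(r²−h²) = √(8²−4²) = 6.928 (area = (24/2)·6.928²·sin(360°/24) = 149.08 mm²); the cube at (14, 14) is absent (z outside [16, 22]); the cylinder at (15, 14) is not intersected at this z (z outside [2.5, 9.5]); the cylinder at (15, 1): section is a regular 24-gon, circumradius r=3 (area = (24/2)·3.000²·sin(360°/24) = 27.95 mm²); Taking the union: the 2 present regions are separate (no shared area or edge), so areas and boundary lengths simply add and each stays a separate island — area = 177.03 mm²; (rotated 55° about Z; rotation is an isometry so areas/perimeters/island counts are preserved). So its area = 177.03 mm². Layer 60 is larger (177.03 vs 162.87 mm²).

layer 60 (z = 12 mm)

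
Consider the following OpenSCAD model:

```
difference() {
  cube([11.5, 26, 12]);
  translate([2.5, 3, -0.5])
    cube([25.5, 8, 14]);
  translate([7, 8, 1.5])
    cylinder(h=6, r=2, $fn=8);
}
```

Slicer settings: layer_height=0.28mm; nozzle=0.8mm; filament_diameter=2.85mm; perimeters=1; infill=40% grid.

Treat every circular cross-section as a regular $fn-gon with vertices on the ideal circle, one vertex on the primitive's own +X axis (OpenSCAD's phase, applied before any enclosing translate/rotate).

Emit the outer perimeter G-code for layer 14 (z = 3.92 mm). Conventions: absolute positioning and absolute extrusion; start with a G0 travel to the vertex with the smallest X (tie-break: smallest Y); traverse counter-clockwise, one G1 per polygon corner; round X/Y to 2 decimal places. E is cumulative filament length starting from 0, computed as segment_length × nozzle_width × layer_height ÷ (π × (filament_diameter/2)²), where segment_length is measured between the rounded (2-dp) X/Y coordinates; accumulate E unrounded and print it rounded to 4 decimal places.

G0 X0.00 Y0.00 Z3.92
G1 X11.50 Y0.00 E0.4038
G1 X11.50 Y3.00 E0.5091
G1 X2.50 Y3.00 E0.8252
G1 X2.50 Y11.00 E1.1061
G1 X11.50 Y11.00 E1.4221
G1 X11.50 Y26.00 E1.9488
G1 X0.00 Y26.00 E2.3526
G1 X0.00 Y0.00 E3.2655

At z = 3.92 mm: the 11.5×26 cube contributes its full rectangle; the cube at (2.5, 3) is present — its section is the full 25.5×8 rectangle; the r=2 cylinder at (7, 8) gives a regular 8-gon of circumradius 2 (constant along its height); Taking the first minus the rest: starting from the 11.5×26 cube, the 25.5×8 cube at (2.5, 3) partially overlaps it — only the 72.00 mm² overlap (of its 204.00 mm²) is removed, clipping the outline; the r=2 cylinder at (7, 8) misses the remaining region (no effect) — 1 connected region. The outline is a single polygon with 8 vertices. Extrusion per mm of travel: 0.8 × 0.28 / (π × 1.425²) = 0.035113. Accumulating E over each segment gives final E = 3.2655.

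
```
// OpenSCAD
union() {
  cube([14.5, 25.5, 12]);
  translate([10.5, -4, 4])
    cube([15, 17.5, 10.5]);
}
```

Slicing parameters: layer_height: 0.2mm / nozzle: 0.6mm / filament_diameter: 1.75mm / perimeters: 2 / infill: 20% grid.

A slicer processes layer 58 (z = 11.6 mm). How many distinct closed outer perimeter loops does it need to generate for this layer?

1

At z = 11.6 mm: the cube is present — its section is the full 14.5×25.5 rectangle; the 15×17.5 cube at (10.5, -4) contributes its full rectangle; Merging all regions: the regions partially overlap (shared area 54.00 mm²), so overlapping operands fuse into one piece — 1 connected region. The result has 1 disconnected region.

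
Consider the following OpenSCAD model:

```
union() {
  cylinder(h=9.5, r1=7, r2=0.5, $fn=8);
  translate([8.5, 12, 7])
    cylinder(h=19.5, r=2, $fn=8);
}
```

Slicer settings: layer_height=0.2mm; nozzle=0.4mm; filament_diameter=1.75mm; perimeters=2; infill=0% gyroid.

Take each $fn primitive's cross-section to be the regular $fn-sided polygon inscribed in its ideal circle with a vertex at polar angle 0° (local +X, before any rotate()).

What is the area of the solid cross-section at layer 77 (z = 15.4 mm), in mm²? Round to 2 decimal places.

11.31 mm²

At z = 15.4 mm: the cone is not intersected at this z (z outside [0, 9.5]); the cylinder at (8.5, 12): section is a regular 8-gon, circumradius r=2 (area = (8/2)·2.000²·sin(360°/8) = 11.31 mm²); Combining (union): only the r=2 cylinder at (8.5, 12) is present, so the union is just that shape — area = 11.31 mm². Overall, the cross-section is a single solid region. Net area = 11.31 mm².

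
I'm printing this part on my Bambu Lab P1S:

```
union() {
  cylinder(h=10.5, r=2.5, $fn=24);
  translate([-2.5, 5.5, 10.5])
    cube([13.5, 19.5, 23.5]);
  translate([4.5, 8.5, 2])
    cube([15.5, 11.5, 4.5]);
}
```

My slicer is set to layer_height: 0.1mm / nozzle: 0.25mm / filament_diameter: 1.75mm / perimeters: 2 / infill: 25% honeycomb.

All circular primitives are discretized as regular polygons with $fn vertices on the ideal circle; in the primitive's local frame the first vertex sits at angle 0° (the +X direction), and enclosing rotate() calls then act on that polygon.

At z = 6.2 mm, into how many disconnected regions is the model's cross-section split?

2

At z = 6.2 mm: the r=2.5 cylinder contributes a regular 24-gon of circumradius 2.5; the cube at (-2.5, 5.5) is absent (z outside [10.5, 34]); the cube at (4.5, 8.5) is present — its section is the full 15.5×11.5 rectangle; Combining (union): the 2 present regions are separate (no shared area or edge), so areas and boundary lengths simply add and each stays a separate island — 2 connected regions. The result has 2 disconnected regions.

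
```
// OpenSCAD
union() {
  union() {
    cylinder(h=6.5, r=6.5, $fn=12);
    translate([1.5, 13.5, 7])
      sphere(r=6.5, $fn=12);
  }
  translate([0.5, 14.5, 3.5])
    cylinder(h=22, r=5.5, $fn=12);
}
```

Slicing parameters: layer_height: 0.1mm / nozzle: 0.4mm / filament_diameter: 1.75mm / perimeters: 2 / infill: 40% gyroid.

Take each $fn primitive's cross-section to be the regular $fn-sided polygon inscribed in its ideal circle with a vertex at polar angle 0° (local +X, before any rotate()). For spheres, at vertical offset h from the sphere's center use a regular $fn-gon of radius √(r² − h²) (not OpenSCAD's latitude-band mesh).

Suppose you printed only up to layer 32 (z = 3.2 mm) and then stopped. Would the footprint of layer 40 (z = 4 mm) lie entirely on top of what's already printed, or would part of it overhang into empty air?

Compare the two slices. At z = 3.2: the r=6.5 cylinder gives a regular 12-gon of circumradius 6.5 (constant along its height) (area = (12/2)·6.500²·sin(360°/12) = 126.75 mm²); the sphere at (1.5, 13.5): section is a regular 12-gon, circumradius = √(r²−h²) = √(6.5²−3.8²) = 5.274 (area = (12/2)·5.274²·sin(360°/12) = 83.43 mm²); Merging all regions: the 2 present regions are separate (no shared area or edge), so areas and boundary lengths simply add and each stays a separate island — area = 210.18 mm²; the cylinder at (0.5, 14.5) is not intersected at this z (z outside [3.5, 25.5]); Taking the union: only that combined region is present, so the union is just that shape — area = 210.18 mm². At z = 4: the r=6.5 cylinder gives a regular 12-gon of circumradius 6.5 (constant along its height) (area = (12/2)·6.500²·sin(360°/12) = 126.75 mm²); the sphere at (1.5, 13.5): section is a regular 12-gon, circumradius = √(r²−h²) = √(6.5²−3²) = 5.766 (area = (12/2)·5.766²·sin(360°/12) = 99.75 mm²); Merging all regions: the 2 present regions are separate (no shared area or edge), so areas and boundary lengths simply add and each stays a separate island — area = 226.50 mm²; the cylinder at (0.5, 14.5): section is a regular 12-gon, circumradius r=5.5 (area = (12/2)·5.500²·sin(360°/12) = 90.75 mm²); Combining (union): the regions partially overlap — summed areas 317.25 mm² minus the doubly-counted overlap 79.34 mm² gives 237.91 mm² — area = 237.91 mm². Checking containment: at z = 4 the cross-section extends beyond the z = 3.2 cross-section by about 27.73 mm².

part overhangs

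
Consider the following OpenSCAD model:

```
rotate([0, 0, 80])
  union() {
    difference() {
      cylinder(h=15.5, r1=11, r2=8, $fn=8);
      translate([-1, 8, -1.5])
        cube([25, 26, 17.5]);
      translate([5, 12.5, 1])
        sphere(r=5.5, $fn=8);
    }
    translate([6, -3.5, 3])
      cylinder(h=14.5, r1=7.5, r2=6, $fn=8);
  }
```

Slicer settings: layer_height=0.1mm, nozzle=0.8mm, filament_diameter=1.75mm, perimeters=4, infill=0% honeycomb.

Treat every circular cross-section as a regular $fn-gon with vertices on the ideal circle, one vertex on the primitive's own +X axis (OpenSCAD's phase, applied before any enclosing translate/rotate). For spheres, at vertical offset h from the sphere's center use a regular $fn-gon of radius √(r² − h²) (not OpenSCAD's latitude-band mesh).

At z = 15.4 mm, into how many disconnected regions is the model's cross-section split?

1

At z = 15.4 mm: the cone: at t=0.994 of its height the radius interpolates to r₁+(r₂−r₁)t = 8.019, giving a regular 8-gon of that circumradius; the 25×26 cube at (-1, 8) contributes its full rectangle; the sphere at (5, 12.5) is absent (|z−center|=14.400 > r=5.5); After the difference (first − rest): starting from the cone, the 25×26 cube at (-1, 8) partially overlaps it — only the 0.00 mm² overlap (of its 650.00 mm²) is removed, clipping the outline — 1 connected region; the cone at (6, -3.5) contributes a regular 8-gon of circumradius 6.217 (interpolated between r1=7.5 and r2=6 at t=0.855); Taking the union: the regions partially overlap (shared area 52.80 mm²), so overlapping operands fuse into one piece — 1 connected region; (rotated 80° about Z; rotation is an isometry so areas/perimeters/island counts are preserved). The result has 1 disconnected region.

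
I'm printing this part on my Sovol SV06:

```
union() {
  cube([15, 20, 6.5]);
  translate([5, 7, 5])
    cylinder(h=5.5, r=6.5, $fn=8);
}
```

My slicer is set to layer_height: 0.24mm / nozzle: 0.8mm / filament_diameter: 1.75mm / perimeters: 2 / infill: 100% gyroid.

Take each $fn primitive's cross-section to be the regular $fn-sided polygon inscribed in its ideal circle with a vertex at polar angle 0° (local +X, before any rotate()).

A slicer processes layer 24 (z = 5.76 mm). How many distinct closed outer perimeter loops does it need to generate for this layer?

At z = 5.76 mm: the cube is present — its section is the full 15×20 rectangle; the r=6.5 cylinder at (5, 7) contributes a regular 8-gon of circumradius 6.5; Taking the union: the regions partially overlap (shared area 114.07 mm²), so overlapping operands fuse into one piece — 1 connected region. The result has 1 disconnected region.

1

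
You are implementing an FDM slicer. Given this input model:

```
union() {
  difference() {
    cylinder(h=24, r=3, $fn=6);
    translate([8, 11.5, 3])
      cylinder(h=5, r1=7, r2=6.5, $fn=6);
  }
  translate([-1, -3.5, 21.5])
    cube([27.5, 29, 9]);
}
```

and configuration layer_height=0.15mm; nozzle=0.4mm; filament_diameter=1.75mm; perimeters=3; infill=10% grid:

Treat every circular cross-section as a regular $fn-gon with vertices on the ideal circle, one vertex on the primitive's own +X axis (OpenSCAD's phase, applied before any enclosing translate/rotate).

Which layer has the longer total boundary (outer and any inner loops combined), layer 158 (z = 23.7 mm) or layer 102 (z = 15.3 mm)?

Layer 158 (z = 23.7): the r=3 cylinder gives a regular 6-gon of circumradius 3 (constant along its height) (perimeter = 2·6·3.000·sin(180°/6) = 18.00 mm); the cone at (8, 11.5) does not reach this height (z outside [3, 8]); Taking the first minus the rest: none of the subtracted shapes is present at this height, so the r=3 cylinder is unchanged — boundary = 18.00 mm; the cube at (-1, -3.5) is present — its section is the full 27.5×29 rectangle (perimeter 113.00 mm); Taking the union: the regions partially overlap (shared area 16.89 mm²), so the edge portions inside another operand are dropped and the merged outline is re-measured after clipping — boundary = 114.80 mm. So its perimeter = 114.80 mm. Layer 102 (z = 15.3): the cylinder: section is a regular 6-gon, circumradius r=3 (perimeter = 2·6·3.000·sin(180°/6) = 18.00 mm); the cone at (8, 11.5) is absent (z outside [3, 8]); Subtracting the remaining from the first: none of the subtracted shapes is present at this height, so the r=3 cylinder is unchanged — boundary = 18.00 mm; the cube at (-1, -3.5) does not reach this height (z outside [21.5, 30.5]); Merging all regions: only that combined region is present, so the union is just that shape — boundary = 18.00 mm. So its perimeter = 18.00 mm. Layer 158 is larger (114.80 vs 18.00 mm).

layer 158 (z = 23.7 mm)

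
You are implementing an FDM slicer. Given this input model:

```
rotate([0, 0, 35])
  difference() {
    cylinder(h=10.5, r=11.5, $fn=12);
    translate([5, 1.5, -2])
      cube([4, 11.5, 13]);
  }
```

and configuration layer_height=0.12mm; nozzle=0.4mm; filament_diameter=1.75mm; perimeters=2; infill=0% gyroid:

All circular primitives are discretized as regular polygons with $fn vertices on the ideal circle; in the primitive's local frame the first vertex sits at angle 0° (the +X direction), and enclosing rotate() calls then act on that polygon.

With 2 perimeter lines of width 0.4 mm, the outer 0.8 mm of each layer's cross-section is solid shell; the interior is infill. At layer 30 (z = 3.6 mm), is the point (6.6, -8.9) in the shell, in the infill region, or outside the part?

At z = 3.6 mm: the cylinder: section is a regular 12-gon, circumradius r=11.5; the cube at (5, 1.5) is present — its section is the full 4×11.5 rectangle; Subtracting the remaining from the first: starting from the r=11.5 cylinder, the 4×11.5 cube at (5, 1.5) partially overlaps it — only the 28.63 mm² overlap (of its 46.00 mm²) is removed, clipping the outline — 1 connected region; (rotated 35° about Z; rotation is an isometry so areas/perimeters/island counts are preserved). Overall, the cross-section is a single solid region. Undo the 35° rotation: the query point maps to (0.302, -11.076) in the un-rotated model frame. The nearest boundary edge runs (5.75, -9.96)→(-0.00, -11.50); distance from the point to it = 0.33 mm. The point is inside the cross-section, 0.33 mm from the nearest boundary — within the 0.8 mm shell band (2 × 0.4).

shell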